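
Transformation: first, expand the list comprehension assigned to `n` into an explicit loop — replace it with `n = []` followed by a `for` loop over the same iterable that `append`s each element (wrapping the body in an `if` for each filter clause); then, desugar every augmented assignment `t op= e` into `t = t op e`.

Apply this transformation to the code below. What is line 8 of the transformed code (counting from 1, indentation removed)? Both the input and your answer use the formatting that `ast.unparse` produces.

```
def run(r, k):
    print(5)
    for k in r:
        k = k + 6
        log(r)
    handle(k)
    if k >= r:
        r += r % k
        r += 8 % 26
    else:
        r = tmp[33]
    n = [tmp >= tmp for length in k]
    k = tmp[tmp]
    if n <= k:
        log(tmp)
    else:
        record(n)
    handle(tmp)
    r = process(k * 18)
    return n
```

r = r + r % k

Transformed code:
def run(r, k):
    print(5)
    for k in r:
        k = k + 6
        log(r)
    handle(k)
    if k >= r:
        r = r + r % k
        r = r + 8 % 26
    else:
        r = tmp[33]
    n = []
    for length in k:
        n.append(tmp >= tmp)
    k = tmp[tmp]
    if n <= k:
        log(tmp)
    else:
        record(n)
    handle(tmp)
    r = process(k * 18)
    return n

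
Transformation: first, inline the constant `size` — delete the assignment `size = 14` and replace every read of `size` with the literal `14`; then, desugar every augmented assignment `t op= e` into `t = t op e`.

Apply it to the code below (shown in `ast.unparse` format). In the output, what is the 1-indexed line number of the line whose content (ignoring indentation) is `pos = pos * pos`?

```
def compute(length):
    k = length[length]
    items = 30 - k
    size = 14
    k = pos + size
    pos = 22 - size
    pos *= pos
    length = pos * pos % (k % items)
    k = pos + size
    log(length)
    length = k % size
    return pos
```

6

Transformed code:
def compute(length):
    k = length[length]
    items = 30 - k
    k = pos + 14
    pos = 22 - 14
    pos = pos * pos
    length = pos * pos % (k % items)
    k = pos + 14
    log(length)
    length = k % 14
    return pos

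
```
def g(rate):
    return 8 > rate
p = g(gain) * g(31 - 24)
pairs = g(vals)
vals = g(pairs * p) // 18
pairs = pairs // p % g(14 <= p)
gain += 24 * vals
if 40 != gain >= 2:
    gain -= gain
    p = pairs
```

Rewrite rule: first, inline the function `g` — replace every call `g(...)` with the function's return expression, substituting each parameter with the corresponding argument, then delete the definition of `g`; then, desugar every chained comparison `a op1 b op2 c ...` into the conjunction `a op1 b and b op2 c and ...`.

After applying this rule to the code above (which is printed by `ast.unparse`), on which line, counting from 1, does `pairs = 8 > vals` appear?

2

Transformed code:
p = (8 > gain) * (8 > 31 - 24)
pairs = 8 > vals
vals = (8 > pairs * p) // 18
pairs = pairs // p % (8 > (14 <= p))
gain += 24 * vals
if 40 != gain and gain >= 2:
    gain -= gain
    p = pairs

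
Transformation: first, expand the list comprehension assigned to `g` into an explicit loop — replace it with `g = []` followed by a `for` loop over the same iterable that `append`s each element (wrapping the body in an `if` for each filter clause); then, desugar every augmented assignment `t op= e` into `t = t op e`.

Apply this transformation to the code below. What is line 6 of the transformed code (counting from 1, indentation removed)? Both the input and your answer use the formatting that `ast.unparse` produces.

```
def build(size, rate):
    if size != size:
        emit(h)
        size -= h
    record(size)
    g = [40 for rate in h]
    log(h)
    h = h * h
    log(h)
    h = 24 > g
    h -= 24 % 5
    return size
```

g = []

Transformed code:
def build(size, rate):
    if size != size:
        emit(h)
        size = size - h
    record(size)
    g = []
    for rate in h:
        g.append(40)
    log(h)
    h = h * h
    log(h)
    h = 24 > g
    h = h - 24 % 5
    return size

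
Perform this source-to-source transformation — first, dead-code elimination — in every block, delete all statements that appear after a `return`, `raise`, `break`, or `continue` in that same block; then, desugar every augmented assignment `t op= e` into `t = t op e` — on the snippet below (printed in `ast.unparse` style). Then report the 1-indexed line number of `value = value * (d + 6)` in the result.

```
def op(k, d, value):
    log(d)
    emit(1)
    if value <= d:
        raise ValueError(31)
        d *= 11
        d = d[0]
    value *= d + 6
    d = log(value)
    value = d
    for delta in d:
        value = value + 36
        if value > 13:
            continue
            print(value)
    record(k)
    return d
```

6

Transformed code:
def op(k, d, value):
    log(d)
    emit(1)
    if value <= d:
        raise ValueError(31)
    value = value * (d + 6)
    d = log(value)
    value = d
    for delta in d:
        value = value + 36
        if value > 13:
            continue
    record(k)
    return d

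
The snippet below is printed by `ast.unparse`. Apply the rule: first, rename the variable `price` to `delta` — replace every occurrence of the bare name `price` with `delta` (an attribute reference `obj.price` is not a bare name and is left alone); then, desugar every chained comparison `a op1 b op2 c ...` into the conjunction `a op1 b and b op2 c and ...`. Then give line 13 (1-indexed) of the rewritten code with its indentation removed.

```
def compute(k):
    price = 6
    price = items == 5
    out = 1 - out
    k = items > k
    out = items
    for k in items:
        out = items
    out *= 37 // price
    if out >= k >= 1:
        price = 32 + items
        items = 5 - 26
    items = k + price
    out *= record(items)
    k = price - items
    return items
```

Transformed code:
def compute(k):
    delta = 6
    delta = items == 5
    out = 1 - out
    k = items > k
    out = items
    for k in items:
        out = items
    out *= 37 // delta
    if out >= k and k >= 1:
        delta = 32 + items
        items = 5 - 26
    items = k + delta
    out *= record(items)
    k = delta - items
    return items

items = k + delta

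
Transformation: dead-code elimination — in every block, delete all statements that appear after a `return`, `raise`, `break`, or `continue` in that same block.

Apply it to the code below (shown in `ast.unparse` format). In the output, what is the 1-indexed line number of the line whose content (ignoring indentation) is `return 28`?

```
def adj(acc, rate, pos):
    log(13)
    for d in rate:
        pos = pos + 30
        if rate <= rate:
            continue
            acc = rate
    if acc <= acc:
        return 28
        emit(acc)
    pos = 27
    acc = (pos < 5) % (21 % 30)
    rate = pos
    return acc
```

8

Transformed code:
def adj(acc, rate, pos):
    log(13)
    for d in rate:
        pos = pos + 30
        if rate <= rate:
            continue
    if acc <= acc:
        return 28
    pos = 27
    acc = (pos < 5) % (21 % 30)
    rate = pos
    return acc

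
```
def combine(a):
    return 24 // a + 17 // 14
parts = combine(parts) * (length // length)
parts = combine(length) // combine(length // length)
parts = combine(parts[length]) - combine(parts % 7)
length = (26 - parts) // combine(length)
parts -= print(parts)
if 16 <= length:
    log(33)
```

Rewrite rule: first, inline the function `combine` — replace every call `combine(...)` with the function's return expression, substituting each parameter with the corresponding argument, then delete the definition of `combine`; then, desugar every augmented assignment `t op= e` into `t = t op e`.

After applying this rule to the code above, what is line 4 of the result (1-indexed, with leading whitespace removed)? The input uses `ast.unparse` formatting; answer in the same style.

Transformed code:
parts = (24 // parts + 17 // 14) * (length // length)
parts = (24 // length + 17 // 14) // (24 // (length // length) + 17 // 14)
parts = 24 // parts[length] + 17 // 14 - (24 // (parts % 7) + 17 // 14)
length = (26 - parts) // (24 // length + 17 // 14)
parts = parts - print(parts)
if 16 <= length:
    log(33)

length = (26 - parts) // (24 // length + 17 // 14)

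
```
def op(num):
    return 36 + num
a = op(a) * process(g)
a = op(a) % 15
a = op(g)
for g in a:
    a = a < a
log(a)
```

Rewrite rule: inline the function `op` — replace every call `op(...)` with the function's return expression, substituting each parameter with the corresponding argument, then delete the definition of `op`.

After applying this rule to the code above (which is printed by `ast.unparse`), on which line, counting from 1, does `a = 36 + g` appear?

3

Transformed code:
a = (36 + a) * process(g)
a = (36 + a) % 15
a = 36 + g
for g in a:
    a = a < a
log(a)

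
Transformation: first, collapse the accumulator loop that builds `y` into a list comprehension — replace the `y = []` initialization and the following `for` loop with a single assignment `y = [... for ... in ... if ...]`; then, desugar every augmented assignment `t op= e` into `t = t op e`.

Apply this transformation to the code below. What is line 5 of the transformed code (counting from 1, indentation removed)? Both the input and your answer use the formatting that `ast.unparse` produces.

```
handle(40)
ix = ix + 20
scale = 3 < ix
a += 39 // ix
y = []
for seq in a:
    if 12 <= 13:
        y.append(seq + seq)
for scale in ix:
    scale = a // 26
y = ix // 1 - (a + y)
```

y = [seq + seq for seq in a if 12 <= 13]

Transformed code:
handle(40)
ix = ix + 20
scale = 3 < ix
a = a + 39 // ix
y = [seq + seq for seq in a if 12 <= 13]
for scale in ix:
    scale = a // 26
y = ix // 1 - (a + y)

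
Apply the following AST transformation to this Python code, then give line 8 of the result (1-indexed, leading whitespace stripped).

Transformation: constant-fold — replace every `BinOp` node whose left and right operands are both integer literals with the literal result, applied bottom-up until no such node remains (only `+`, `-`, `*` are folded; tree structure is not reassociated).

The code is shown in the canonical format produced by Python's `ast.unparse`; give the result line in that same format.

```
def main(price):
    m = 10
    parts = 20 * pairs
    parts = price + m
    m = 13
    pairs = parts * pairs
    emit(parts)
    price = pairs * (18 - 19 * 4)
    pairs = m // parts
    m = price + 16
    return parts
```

Transformed code:
def main(price):
    m = 10
    parts = 20 * pairs
    parts = price + m
    m = 13
    pairs = parts * pairs
    emit(parts)
    price = pairs * -58
    pairs = m // parts
    m = price + 16
    return parts

price = pairs * -58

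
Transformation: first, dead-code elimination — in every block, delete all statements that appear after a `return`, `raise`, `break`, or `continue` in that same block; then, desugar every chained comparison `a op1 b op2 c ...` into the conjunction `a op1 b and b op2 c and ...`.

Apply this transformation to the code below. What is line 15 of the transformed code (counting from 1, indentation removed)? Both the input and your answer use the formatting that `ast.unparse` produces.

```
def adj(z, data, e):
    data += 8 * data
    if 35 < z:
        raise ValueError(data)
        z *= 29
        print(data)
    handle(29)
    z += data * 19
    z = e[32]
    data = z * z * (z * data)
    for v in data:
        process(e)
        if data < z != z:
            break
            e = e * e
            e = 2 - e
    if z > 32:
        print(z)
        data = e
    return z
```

Transformed code:
def adj(z, data, e):
    data += 8 * data
    if 35 < z:
        raise ValueError(data)
    handle(29)
    z += data * 19
    z = e[32]
    data = z * z * (z * data)
    for v in data:
        process(e)
        if data < z and z != z:
            break
    if z > 32:
        print(z)
        data = e
    return z

data = e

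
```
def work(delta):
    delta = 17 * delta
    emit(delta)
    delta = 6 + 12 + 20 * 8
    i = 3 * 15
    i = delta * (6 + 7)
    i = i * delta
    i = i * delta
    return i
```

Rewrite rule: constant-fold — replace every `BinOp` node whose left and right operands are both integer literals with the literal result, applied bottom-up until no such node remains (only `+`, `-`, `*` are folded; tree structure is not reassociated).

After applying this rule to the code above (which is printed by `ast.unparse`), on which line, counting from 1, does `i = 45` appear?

5

Transformed code:
def work(delta):
    delta = 17 * delta
    emit(delta)
    delta = 178
    i = 45
    i = delta * 13
    i = i * delta
    i = i * delta
    return i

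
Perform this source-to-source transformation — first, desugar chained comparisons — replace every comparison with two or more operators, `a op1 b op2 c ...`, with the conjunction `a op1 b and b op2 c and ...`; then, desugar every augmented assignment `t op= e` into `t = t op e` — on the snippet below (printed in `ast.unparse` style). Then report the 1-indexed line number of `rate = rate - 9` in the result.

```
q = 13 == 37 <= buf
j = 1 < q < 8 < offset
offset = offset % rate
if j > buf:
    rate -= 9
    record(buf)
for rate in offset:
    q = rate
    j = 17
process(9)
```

5

Transformed code:
q = 13 == 37 and 37 <= buf
j = 1 < q and q < 8 and (8 < offset)
offset = offset % rate
if j > buf:
    rate = rate - 9
    record(buf)
for rate in offset:
    q = rate
    j = 17
process(9)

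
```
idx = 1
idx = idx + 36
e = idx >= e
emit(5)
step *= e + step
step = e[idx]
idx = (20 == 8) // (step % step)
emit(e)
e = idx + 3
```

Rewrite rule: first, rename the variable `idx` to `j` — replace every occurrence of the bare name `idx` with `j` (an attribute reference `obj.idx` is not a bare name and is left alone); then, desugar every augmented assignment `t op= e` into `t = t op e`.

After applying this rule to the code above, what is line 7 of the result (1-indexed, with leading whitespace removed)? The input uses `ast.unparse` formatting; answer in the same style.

j = (20 == 8) // (step % step)

Transformed code:
j = 1
j = j + 36
e = j >= e
emit(5)
step = step * (e + step)
step = e[j]
j = (20 == 8) // (step % step)
emit(e)
e = j + 3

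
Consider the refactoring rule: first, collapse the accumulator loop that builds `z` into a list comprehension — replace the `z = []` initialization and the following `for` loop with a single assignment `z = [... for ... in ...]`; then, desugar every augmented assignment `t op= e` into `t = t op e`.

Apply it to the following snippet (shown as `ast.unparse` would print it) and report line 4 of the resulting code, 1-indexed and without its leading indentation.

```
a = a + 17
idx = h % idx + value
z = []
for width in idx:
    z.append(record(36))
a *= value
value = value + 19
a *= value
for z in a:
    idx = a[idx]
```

Transformed code:
a = a + 17
idx = h % idx + value
z = [record(36) for width in idx]
a = a * value
value = value + 19
a = a * value
for z in a:
    idx = a[idx]

a = a * value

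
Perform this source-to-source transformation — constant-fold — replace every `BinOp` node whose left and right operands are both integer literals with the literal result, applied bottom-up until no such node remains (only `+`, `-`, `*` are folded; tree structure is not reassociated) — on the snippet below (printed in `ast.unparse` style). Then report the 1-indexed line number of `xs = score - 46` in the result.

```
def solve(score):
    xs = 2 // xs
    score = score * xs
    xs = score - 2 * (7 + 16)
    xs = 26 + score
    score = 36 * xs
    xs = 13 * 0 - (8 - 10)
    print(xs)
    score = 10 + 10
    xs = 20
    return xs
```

Transformed code:
def solve(score):
    xs = 2 // xs
    score = score * xs
    xs = score - 46
    xs = 26 + score
    score = 36 * xs
    xs = 2
    print(xs)
    score = 20
    xs = 20
    return xs

4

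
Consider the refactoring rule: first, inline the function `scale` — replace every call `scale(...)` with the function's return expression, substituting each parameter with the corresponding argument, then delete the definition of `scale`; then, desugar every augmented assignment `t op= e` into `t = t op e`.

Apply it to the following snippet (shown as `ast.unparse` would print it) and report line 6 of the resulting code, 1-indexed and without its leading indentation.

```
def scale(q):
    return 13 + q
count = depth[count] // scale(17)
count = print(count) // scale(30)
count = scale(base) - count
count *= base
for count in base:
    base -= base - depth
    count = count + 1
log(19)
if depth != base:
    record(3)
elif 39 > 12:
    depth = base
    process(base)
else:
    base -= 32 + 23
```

base = base - (base - depth)

Transformed code:
count = depth[count] // (13 + 17)
count = print(count) // (13 + 30)
count = 13 + base - count
count = count * base
for count in base:
    base = base - (base - depth)
    count = count + 1
log(19)
if depth != base:
    record(3)
elif 39 > 12:
    depth = base
    process(base)
else:
    base = base - (32 + 23)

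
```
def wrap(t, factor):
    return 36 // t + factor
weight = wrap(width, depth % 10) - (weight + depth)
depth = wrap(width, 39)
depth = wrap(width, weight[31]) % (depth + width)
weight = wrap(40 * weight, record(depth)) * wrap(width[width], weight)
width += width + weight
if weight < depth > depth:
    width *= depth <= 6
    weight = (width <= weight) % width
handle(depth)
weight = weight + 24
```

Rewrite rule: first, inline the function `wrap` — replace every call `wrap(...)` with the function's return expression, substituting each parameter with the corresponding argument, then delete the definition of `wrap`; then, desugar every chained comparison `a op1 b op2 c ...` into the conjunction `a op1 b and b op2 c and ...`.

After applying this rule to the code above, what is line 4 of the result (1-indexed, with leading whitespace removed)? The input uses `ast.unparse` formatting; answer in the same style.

weight = (36 // (40 * weight) + record(depth)) * (36 // width[width] + weight)

Transformed code:
weight = 36 // width + depth % 10 - (weight + depth)
depth = 36 // width + 39
depth = (36 // width + weight[31]) % (depth + width)
weight = (36 // (40 * weight) + record(depth)) * (36 // width[width] + weight)
width += width + weight
if weight < depth and depth > depth:
    width *= depth <= 6
    weight = (width <= weight) % width
handle(depth)
weight = weight + 24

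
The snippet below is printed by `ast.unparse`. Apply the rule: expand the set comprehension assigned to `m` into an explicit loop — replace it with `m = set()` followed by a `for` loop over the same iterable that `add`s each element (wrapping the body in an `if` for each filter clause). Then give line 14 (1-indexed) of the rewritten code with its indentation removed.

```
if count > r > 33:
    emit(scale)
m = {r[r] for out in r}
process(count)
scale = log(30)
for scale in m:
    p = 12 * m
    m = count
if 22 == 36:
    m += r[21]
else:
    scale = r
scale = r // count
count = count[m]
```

Transformed code:
if count > r > 33:
    emit(scale)
m = set()
for out in r:
    m.add(r[r])
process(count)
scale = log(30)
for scale in m:
    p = 12 * m
    m = count
if 22 == 36:
    m += r[21]
else:
    scale = r
scale = r // count
count = count[m]

scale = r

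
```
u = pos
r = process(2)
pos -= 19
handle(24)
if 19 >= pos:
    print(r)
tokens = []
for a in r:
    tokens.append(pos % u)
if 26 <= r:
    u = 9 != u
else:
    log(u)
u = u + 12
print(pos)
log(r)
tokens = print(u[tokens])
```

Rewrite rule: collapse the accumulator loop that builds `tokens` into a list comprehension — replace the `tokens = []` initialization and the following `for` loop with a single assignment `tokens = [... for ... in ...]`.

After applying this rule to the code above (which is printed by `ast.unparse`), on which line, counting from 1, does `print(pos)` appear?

Transformed code:
u = pos
r = process(2)
pos -= 19
handle(24)
if 19 >= pos:
    print(r)
tokens = [pos % u for a in r]
if 26 <= r:
    u = 9 != u
else:
    log(u)
u = u + 12
print(pos)
log(r)
tokens = print(u[tokens])

13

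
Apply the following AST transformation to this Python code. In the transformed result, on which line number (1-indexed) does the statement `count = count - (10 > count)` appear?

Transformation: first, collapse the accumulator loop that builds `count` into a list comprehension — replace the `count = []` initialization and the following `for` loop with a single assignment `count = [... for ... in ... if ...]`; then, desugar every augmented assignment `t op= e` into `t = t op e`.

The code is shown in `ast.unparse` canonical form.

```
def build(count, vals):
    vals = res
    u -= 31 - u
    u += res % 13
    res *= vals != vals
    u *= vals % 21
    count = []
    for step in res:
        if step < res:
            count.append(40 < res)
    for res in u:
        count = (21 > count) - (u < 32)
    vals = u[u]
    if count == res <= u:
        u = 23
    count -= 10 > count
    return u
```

13

Transformed code:
def build(count, vals):
    vals = res
    u = u - (31 - u)
    u = u + res % 13
    res = res * (vals != vals)
    u = u * (vals % 21)
    count = [40 < res for step in res if step < res]
    for res in u:
        count = (21 > count) - (u < 32)
    vals = u[u]
    if count == res <= u:
        u = 23
    count = count - (10 > count)
    return u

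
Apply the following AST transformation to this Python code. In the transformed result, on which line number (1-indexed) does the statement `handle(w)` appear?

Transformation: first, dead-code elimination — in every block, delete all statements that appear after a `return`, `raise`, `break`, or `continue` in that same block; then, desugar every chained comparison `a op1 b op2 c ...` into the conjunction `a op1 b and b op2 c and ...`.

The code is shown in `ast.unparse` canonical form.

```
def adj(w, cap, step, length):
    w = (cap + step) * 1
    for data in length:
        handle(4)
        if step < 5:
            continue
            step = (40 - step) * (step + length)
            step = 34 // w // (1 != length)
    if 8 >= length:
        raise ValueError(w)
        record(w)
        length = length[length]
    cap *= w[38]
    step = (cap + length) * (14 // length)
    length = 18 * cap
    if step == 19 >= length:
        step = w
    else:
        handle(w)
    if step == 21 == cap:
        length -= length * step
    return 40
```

Transformed code:
def adj(w, cap, step, length):
    w = (cap + step) * 1
    for data in length:
        handle(4)
        if step < 5:
            continue
    if 8 >= length:
        raise ValueError(w)
    cap *= w[38]
    step = (cap + length) * (14 // length)
    length = 18 * cap
    if step == 19 and 19 >= length:
        step = w
    else:
        handle(w)
    if step == 21 and 21 == cap:
        length -= length * step
    return 40

15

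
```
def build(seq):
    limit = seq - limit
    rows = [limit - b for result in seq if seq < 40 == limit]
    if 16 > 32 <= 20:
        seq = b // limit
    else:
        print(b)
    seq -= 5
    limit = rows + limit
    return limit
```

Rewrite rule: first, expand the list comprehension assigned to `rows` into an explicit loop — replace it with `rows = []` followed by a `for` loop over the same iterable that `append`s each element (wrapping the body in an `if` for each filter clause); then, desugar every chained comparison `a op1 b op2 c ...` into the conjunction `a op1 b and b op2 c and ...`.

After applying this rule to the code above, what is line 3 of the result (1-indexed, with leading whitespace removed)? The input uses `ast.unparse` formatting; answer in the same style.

rows = []

Transformed code:
def build(seq):
    limit = seq - limit
    rows = []
    for result in seq:
        if seq < 40 and 40 == limit:
            rows.append(limit - b)
    if 16 > 32 and 32 <= 20:
        seq = b // limit
    else:
        print(b)
    seq -= 5
    limit = rows + limit
    return limit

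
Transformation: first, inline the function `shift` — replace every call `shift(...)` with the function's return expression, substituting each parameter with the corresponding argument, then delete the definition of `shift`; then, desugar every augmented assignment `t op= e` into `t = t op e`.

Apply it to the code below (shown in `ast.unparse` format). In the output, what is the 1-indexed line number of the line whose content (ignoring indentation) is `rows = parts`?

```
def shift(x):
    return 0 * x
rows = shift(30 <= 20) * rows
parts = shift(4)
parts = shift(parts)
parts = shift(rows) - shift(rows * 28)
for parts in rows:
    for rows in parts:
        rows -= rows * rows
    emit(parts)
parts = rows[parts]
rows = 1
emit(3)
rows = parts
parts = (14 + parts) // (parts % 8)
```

12

Transformed code:
rows = 0 * (30 <= 20) * rows
parts = 0 * 4
parts = 0 * parts
parts = 0 * rows - 0 * (rows * 28)
for parts in rows:
    for rows in parts:
        rows = rows - rows * rows
    emit(parts)
parts = rows[parts]
rows = 1
emit(3)
rows = parts
parts = (14 + parts) // (parts % 8)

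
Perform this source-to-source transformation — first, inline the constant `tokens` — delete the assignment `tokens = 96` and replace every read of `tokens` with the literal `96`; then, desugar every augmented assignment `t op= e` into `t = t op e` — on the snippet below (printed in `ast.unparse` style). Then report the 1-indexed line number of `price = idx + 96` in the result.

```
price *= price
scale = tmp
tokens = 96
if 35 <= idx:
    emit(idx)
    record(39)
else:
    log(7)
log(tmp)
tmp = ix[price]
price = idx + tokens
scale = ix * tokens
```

Transformed code:
price = price * price
scale = tmp
if 35 <= idx:
    emit(idx)
    record(39)
else:
    log(7)
log(tmp)
tmp = ix[price]
price = idx + 96
scale = ix * 96

10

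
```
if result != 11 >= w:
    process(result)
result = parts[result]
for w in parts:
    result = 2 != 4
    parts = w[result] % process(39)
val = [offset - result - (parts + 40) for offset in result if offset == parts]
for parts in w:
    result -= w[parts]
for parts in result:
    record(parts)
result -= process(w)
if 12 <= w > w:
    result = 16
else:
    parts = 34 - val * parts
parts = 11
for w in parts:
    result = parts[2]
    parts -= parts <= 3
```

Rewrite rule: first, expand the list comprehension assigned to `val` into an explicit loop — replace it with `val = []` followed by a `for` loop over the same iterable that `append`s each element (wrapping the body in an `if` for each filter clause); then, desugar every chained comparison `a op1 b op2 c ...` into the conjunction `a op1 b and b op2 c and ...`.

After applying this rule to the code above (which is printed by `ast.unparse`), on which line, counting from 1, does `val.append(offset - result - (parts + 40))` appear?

Transformed code:
if result != 11 and 11 >= w:
    process(result)
result = parts[result]
for w in parts:
    result = 2 != 4
    parts = w[result] % process(39)
val = []
for offset in result:
    if offset == parts:
        val.append(offset - result - (parts + 40))
for parts in w:
    result -= w[parts]
for parts in result:
    record(parts)
result -= process(w)
if 12 <= w and w > w:
    result = 16
else:
    parts = 34 - val * parts
parts = 11
for w in parts:
    result = parts[2]
    parts -= parts <= 3

10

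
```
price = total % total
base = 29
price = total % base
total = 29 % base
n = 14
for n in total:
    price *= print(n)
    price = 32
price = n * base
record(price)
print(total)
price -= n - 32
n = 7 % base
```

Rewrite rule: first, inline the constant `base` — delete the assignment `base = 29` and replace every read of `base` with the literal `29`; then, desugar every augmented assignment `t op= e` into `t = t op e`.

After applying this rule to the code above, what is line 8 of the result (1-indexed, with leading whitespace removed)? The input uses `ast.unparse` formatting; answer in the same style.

Transformed code:
price = total % total
price = total % 29
total = 29 % 29
n = 14
for n in total:
    price = price * print(n)
    price = 32
price = n * 29
record(price)
print(total)
price = price - (n - 32)
n = 7 % 29

price = n * 29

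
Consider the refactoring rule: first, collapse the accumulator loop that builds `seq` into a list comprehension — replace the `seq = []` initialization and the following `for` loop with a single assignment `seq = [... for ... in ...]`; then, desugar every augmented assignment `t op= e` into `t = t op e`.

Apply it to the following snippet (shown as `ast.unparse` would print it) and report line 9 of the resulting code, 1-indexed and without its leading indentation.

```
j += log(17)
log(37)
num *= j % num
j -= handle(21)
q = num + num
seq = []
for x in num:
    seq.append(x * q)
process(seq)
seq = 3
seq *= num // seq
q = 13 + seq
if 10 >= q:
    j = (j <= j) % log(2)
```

Transformed code:
j = j + log(17)
log(37)
num = num * (j % num)
j = j - handle(21)
q = num + num
seq = [x * q for x in num]
process(seq)
seq = 3
seq = seq * (num // seq)
q = 13 + seq
if 10 >= q:
    j = (j <= j) % log(2)

seq = seq * (num // seq)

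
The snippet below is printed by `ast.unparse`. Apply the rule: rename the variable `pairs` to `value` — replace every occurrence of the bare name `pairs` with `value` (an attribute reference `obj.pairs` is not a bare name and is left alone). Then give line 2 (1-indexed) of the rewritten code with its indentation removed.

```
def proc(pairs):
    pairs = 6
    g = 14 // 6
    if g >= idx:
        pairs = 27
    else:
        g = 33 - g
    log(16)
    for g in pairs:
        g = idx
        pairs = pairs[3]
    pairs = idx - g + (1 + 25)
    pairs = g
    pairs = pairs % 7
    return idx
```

value = 6

Transformed code:
def proc(value):
    value = 6
    g = 14 // 6
    if g >= idx:
        value = 27
    else:
        g = 33 - g
    log(16)
    for g in value:
        g = idx
        value = value[3]
    value = idx - g + (1 + 25)
    value = g
    value = value % 7
    return idx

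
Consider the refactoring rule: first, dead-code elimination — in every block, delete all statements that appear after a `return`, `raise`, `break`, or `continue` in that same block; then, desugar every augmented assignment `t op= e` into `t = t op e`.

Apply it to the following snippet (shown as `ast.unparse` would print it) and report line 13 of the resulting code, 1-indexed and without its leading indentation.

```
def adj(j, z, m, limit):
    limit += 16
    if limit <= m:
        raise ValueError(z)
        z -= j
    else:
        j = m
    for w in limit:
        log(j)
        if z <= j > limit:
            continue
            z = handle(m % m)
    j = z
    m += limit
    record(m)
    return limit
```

Transformed code:
def adj(j, z, m, limit):
    limit = limit + 16
    if limit <= m:
        raise ValueError(z)
    else:
        j = m
    for w in limit:
        log(j)
        if z <= j > limit:
            continue
    j = z
    m = m + limit
    record(m)
    return limit

record(m)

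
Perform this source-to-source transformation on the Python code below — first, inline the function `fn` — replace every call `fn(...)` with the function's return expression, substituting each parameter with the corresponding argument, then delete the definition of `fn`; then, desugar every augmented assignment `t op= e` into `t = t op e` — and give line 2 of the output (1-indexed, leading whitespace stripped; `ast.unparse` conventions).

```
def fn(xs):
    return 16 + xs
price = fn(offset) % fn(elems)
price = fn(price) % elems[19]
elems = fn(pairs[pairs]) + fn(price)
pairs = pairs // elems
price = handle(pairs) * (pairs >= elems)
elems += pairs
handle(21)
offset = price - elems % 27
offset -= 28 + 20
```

Transformed code:
price = (16 + offset) % (16 + elems)
price = (16 + price) % elems[19]
elems = 16 + pairs[pairs] + (16 + price)
pairs = pairs // elems
price = handle(pairs) * (pairs >= elems)
elems = elems + pairs
handle(21)
offset = price - elems % 27
offset = offset - (28 + 20)

price = (16 + price) % elems[19]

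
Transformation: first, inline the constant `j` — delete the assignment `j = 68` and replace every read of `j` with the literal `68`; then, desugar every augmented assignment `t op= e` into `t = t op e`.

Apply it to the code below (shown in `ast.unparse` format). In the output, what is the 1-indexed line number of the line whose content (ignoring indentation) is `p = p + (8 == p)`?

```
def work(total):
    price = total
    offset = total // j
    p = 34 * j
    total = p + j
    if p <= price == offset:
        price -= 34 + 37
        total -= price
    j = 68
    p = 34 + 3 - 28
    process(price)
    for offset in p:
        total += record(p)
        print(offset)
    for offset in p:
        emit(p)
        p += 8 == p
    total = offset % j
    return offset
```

16

Transformed code:
def work(total):
    price = total
    offset = total // 68
    p = 34 * 68
    total = p + 68
    if p <= price == offset:
        price = price - (34 + 37)
        total = total - price
    p = 34 + 3 - 28
    process(price)
    for offset in p:
        total = total + record(p)
        print(offset)
    for offset in p:
        emit(p)
        p = p + (8 == p)
    total = offset % 68
    return offset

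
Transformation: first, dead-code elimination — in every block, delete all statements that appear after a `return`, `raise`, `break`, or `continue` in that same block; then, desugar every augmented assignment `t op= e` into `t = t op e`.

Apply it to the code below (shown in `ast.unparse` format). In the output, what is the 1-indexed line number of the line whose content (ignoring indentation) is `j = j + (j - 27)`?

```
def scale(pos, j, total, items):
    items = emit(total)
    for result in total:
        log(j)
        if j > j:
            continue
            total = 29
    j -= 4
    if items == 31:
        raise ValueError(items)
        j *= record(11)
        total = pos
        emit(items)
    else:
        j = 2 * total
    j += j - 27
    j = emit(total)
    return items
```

12

Transformed code:
def scale(pos, j, total, items):
    items = emit(total)
    for result in total:
        log(j)
        if j > j:
            continue
    j = j - 4
    if items == 31:
        raise ValueError(items)
    else:
        j = 2 * total
    j = j + (j - 27)
    j = emit(total)
    return items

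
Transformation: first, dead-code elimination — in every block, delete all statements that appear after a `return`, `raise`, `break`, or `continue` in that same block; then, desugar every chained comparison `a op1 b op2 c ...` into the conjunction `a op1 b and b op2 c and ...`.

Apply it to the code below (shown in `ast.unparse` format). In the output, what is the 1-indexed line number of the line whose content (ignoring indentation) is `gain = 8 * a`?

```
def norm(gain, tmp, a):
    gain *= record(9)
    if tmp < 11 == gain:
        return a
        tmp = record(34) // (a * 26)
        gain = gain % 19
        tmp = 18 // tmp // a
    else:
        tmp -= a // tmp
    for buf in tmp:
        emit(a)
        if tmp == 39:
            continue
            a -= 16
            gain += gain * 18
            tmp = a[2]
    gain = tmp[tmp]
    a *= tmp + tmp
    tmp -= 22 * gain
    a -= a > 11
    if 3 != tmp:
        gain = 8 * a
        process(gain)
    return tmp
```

Transformed code:
def norm(gain, tmp, a):
    gain *= record(9)
    if tmp < 11 and 11 == gain:
        return a
    else:
        tmp -= a // tmp
    for buf in tmp:
        emit(a)
        if tmp == 39:
            continue
    gain = tmp[tmp]
    a *= tmp + tmp
    tmp -= 22 * gain
    a -= a > 11
    if 3 != tmp:
        gain = 8 * a
        process(gain)
    return tmp

16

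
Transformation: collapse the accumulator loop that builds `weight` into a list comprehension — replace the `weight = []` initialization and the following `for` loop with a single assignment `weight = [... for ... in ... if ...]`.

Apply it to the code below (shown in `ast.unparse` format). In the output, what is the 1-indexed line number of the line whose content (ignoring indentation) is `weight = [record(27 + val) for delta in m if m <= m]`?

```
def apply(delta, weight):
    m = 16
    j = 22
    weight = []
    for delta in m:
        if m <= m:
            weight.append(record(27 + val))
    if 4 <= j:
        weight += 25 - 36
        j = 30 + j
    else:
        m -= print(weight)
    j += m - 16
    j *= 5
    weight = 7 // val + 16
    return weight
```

4

Transformed code:
def apply(delta, weight):
    m = 16
    j = 22
    weight = [record(27 + val) for delta in m if m <= m]
    if 4 <= j:
        weight += 25 - 36
        j = 30 + j
    else:
        m -= print(weight)
    j += m - 16
    j *= 5
    weight = 7 // val + 16
    return weight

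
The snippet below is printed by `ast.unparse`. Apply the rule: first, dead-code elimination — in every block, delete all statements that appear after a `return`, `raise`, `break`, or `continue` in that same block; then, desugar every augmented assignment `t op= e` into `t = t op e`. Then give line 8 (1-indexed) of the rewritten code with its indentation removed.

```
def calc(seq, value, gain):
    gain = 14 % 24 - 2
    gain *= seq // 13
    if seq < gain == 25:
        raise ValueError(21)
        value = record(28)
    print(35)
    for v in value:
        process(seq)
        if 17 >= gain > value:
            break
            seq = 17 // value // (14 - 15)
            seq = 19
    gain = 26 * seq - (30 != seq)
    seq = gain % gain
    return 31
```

Transformed code:
def calc(seq, value, gain):
    gain = 14 % 24 - 2
    gain = gain * (seq // 13)
    if seq < gain == 25:
        raise ValueError(21)
    print(35)
    for v in value:
        process(seq)
        if 17 >= gain > value:
            break
    gain = 26 * seq - (30 != seq)
    seq = gain % gain
    return 31

process(seq)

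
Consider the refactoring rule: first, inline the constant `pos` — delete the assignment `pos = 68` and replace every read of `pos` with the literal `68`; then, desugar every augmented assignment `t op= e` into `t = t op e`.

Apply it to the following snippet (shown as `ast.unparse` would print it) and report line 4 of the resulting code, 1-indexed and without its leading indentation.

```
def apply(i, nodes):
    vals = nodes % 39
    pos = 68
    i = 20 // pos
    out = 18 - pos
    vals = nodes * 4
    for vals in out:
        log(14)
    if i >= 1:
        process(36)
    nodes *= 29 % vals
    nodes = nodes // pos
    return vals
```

out = 18 - 68

Transformed code:
def apply(i, nodes):
    vals = nodes % 39
    i = 20 // 68
    out = 18 - 68
    vals = nodes * 4
    for vals in out:
        log(14)
    if i >= 1:
        process(36)
    nodes = nodes * (29 % vals)
    nodes = nodes // 68
    return vals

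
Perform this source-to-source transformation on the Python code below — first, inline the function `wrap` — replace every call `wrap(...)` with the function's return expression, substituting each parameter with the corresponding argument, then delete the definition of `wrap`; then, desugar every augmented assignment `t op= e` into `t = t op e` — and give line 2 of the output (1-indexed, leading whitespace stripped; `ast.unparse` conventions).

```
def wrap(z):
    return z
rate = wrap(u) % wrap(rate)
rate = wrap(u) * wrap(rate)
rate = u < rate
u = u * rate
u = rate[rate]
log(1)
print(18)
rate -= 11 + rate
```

Transformed code:
rate = u % rate
rate = u * rate
rate = u < rate
u = u * rate
u = rate[rate]
log(1)
print(18)
rate = rate - (11 + rate)

rate = u * rate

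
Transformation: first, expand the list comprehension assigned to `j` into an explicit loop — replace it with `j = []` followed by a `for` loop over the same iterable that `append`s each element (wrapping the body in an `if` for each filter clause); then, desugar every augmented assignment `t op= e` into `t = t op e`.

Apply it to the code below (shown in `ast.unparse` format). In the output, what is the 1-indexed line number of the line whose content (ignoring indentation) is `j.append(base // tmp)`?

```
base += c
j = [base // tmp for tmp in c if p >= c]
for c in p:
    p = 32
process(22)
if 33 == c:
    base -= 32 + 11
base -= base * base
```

Transformed code:
base = base + c
j = []
for tmp in c:
    if p >= c:
        j.append(base // tmp)
for c in p:
    p = 32
process(22)
if 33 == c:
    base = base - (32 + 11)
base = base - base * base

5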